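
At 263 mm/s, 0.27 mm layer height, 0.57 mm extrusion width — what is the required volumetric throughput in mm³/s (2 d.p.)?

40.48

Extrusion cross-section: 0.27 × 0.57 → 0.1539 mm².
Volumetric flow = 263 × 0.1539 = 40.48 mm³/s.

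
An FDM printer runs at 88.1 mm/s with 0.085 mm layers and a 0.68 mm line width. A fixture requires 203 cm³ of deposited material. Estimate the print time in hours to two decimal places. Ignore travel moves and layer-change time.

11.07 hours

Bead cross-section: 0.085 × 0.68 → 0.0578 mm².
Total extruded path = 203000/0.0578 = 3512110.7 mm.
Time extruding: 3512110.7 / 88.1 → 39865 s.
39865 s = 11.07 hours.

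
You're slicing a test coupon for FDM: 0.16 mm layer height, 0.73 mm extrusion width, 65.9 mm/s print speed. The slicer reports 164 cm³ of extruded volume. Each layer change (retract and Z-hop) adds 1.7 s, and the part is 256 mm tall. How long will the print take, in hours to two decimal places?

6.67 hours

Bead cross-section = 0.16 × 0.73, so 0.1168 mm².
Path length: 164000 mm³ / 0.1168 mm² → 1404109.6 mm.
Time extruding = 1404109.6 / 65.9, so 21306.7 s.
Layer count = ceil(256 / 0.16) = 1600.
Z-hop total = 1600 × 1.7, so 2720 s.
Total = 21306.7 + 2720 = 24026.7 s = 6.67 hours.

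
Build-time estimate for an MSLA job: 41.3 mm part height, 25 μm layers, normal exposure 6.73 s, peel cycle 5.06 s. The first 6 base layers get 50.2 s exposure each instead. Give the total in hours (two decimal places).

5.48 hours

Layer count = ceil(41.3 / 0.025) = 1652.
Bottom layers = 6 × (50.2 + 5.06) = 331.56 s.
Normal layers: 1646 × (6.73 + 5.06) → 19406.34 s.
Total = 331.56 + 19406.34 = 19737.9 s = 5.48 hours.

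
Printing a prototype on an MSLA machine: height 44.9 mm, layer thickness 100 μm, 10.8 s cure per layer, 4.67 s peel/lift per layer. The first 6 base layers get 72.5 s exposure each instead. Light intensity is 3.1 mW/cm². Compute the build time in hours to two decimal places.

Layers = ⌈44.9/0.1⌉ = 449.
Burn-in layers = 6 × (72.5 + 4.67), so 463.02 s.
Normal layers = 443 × (10.8 + 4.67) = 6853.21 s.
Sum: 463.02 + 6853.21 = 7316.23 s → 2.03 hours.

2.03 hours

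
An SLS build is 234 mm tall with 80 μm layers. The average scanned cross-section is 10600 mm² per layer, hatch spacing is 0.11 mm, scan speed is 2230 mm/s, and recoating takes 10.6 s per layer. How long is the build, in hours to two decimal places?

Number of layers: 234 / 0.08 → 2925 (rounded up).
Scan path per layer = 10600 / 0.11, so 96363.6 mm.
Laser time per layer: 96363.6 / 2230 → 43.2124 s.
Per-layer time = 43.2124 + 10.6, so 53.8124 s.
Build time = 2925 × 53.8124 = 157401.27 s = 43.72 hours.

43.72 hours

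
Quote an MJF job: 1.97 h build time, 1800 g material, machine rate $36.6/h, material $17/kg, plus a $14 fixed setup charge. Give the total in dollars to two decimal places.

Time charge: 36.6 × 1.97 → $72.102.
Feedstock cost: 17 × 1800/1000 → $30.60.
Total = 72.102 + 30.60 + 14 = 116.702 ≈ $116.70.

$116.70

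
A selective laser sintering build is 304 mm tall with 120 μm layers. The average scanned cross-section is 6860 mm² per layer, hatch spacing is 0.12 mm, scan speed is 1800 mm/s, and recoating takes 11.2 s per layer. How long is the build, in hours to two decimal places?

30.24 hours

Layers = ⌈304/0.12⌉ = 2534.
Scan path per layer = 6860 / 0.12 = 57166.7 mm.
Per-layer scan time = 57166.7 / 1800 = 31.7593 s.
Time per layer = 31.7593 + 11.2, so 42.9593 s.
Total: 2534 × 42.9593 s = 108858.8662 s → 30.24 hours.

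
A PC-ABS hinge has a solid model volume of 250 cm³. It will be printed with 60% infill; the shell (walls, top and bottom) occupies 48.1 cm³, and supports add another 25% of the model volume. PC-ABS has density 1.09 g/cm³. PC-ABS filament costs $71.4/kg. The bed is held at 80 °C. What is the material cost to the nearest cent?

$18.04

Infill region = 250 − 48.1, so 201.9 cm³.
Infill volume = 0.60 × 201.9 = 121.14 cm³.
Support = 0.25 × 250, so 62.5 cm³.
Total printed volume = 48.1 + 121.14 + 62.5, so 231.74 cm³.
Mass = 231.74 × 1.09 = 252.5966 g.
Cost = 252.5966 g / 1000 × $71.4/kg = $18.04.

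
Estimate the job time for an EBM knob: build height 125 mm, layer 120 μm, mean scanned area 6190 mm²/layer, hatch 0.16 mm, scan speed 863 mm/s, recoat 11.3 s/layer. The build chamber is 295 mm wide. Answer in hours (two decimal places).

16.25 hours

Layers = ⌈125/0.12⌉ = 1042.
Scan path per layer = 6190 / 0.16, so 38687.5 mm.
Per-layer scan time: 38687.5 / 863 → 44.8291 s.
Per-layer time: 44.8291 + 11.3 → 56.1291 s.
1042 layers × 56.1291 s/layer = 58486.5222 s, i.e. 16.25 hours.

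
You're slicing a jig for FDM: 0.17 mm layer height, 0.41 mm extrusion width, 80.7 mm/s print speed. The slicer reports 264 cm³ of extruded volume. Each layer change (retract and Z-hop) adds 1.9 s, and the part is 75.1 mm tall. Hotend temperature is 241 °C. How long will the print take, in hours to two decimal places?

13.27 hours

Bead cross-section: 0.17 × 0.41 → 0.0697 mm².
Path length: 264000 mm³ / 0.0697 mm² → 3787661.4 mm.
Time extruding = 3787661.4 / 80.7, so 46935.1 s.
Layer count = ceil(75.1 / 0.17) = 442.
Non-print overhead = 442 × 1.9, so 839.8 s.
Altogether 46935.1 + 839.8 = 47774.9 s, i.e. 13.27 hours.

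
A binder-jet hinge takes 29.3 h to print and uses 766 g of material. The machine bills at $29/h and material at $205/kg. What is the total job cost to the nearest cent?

$1006.73

Time charge = 29 × 29.3, so $849.70.
Feedstock cost: 205 × 766/1000 → $157.03.
Total = 849.70 + 157.03 = $1006.73.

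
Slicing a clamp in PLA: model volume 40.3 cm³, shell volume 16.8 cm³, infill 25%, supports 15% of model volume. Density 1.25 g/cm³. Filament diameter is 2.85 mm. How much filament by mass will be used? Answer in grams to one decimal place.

35.9 g

Infill region: 40.3 − 16.8 → 23.5 cm³.
Infill volume: 0.25 × 23.5 → 5.875 cm³.
Support = 0.15 × 40.3 = 6.045 cm³.
Deposited volume = 16.8 + 5.875 + 6.045, so 28.72 cm³.
Mass = 28.72 × 1.25 = 35.9 g.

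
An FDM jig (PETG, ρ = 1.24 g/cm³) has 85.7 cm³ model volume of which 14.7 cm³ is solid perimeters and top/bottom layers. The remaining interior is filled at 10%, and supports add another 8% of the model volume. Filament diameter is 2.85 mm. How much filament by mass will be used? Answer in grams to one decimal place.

35.5 g

Interior volume = 85.7 − 14.7 = 71 cm³.
Deposited infill = 0.10 × 71, so 7.1 cm³.
Support = 0.08 × 85.7 = 6.856 cm³.
Total printed volume = 14.7 + 7.1 + 6.856 = 28.656 cm³.
Mass = 28.656 × 1.24, so 35.53344 g.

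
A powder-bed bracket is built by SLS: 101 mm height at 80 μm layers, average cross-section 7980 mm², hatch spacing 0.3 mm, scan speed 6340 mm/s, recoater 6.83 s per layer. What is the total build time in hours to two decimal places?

Layer count = ceil(101 / 0.08) = 1263.
Scan path per layer: 7980 / 0.3 → 26600 mm.
Per-layer scan time = 26600 / 6340 = 4.1956 s.
Per-layer time = 4.1956 + 6.83 = 11.0256 s.
Build time = 1263 × 11.0256 = 13925.3328 s = 3.87 hours.

3.87 hours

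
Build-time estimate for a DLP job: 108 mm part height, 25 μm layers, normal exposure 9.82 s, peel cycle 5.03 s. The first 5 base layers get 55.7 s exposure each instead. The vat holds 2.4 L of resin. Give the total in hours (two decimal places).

17.88 hours

Number of layers: 108 / 0.025 → 4320 (rounded up).
Bottom layers = 5 × (55.7 + 5.03), so 303.65 s.
Remaining layers = 4315 × (9.82 + 5.03) = 64077.75 s.
Total = 303.65 + 64077.75 = 64381.4 s = 17.88 hours.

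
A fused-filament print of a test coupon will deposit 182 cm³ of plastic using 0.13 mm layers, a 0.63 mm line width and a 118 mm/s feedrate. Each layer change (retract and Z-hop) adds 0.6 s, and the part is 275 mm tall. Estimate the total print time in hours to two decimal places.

5.58 hours

Bead cross-section = 0.13 × 0.63 = 0.0819 mm².
Total extruded path = 182000/0.0819 = 2222222.2 mm.
Extrusion time = 2222222.2 / 118 = 18832.4 s.
Number of layers: 275 / 0.13 → 2116 (rounded up).
Non-print overhead: 2116 × 0.6 → 1269.6 s.
Altogether 18832.4 + 1269.6 = 20102 s, i.e. 5.58 hours.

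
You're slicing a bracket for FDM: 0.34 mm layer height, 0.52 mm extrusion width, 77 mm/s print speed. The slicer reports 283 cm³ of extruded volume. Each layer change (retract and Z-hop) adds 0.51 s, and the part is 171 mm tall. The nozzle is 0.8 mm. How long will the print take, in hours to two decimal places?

5.85 hours

Extrusion cross-section: 0.34 × 0.52 → 0.1768 mm².
Path length: 283000 mm³ / 0.1768 mm² → 1600678.7 mm.
Extrusion time = 1600678.7 / 77, so 20788 s.
Layers = ⌈171/0.34⌉ = 503.
Layer-change overhead = 503 × 0.51, so 256.53 s.
Total = 20788 + 256.53 = 21044.53 s = 5.85 hours.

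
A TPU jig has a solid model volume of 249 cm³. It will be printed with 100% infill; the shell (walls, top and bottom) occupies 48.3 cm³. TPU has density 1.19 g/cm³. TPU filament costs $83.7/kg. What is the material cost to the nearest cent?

$24.80

Interior volume = 249 − 48.3 = 200.7 cm³.
Infill volume = 1.00 × 200.7, so 200.7 cm³.
Deposited volume: 48.3 + 200.7 → 249 cm³.
Mass = 249 × 1.19 = 296.31 g.
Cost = 296.31 g / 1000 × $83.7/kg = $24.80.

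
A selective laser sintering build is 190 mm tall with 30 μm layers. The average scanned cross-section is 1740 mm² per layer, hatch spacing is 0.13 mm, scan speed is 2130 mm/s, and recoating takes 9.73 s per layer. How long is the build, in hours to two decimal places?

Number of layers: 190 / 0.03 → 6334 (rounded up).
Per-layer scan distance = 1740 / 0.13, so 13384.6 mm.
Laser time per layer = 13384.6 / 2130 = 6.2838 s.
Per-layer time = 6.2838 + 9.73, so 16.0138 s.
Total: 6334 × 16.0138 s = 101431.4092 s → 28.18 hours.

28.18 hours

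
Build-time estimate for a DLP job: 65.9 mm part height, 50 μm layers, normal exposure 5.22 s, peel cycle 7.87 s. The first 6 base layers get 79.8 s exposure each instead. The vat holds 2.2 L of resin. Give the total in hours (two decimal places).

Layers = ⌈65.9/0.05⌉ = 1318.
Base layers: 6 × (79.8 + 7.87) → 526.02 s.
Remaining layers: 1312 × (5.22 + 7.87) → 17174.08 s.
Sum: 526.02 + 17174.08 = 17700.1 s → 4.92 hours.

4.92 hours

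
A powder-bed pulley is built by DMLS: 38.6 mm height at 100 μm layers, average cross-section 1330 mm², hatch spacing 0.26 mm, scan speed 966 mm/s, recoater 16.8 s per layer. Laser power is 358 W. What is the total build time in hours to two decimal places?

Number of layers: 38.6 / 0.1 → 386 (rounded up).
Scan path per layer = 1330 / 0.26, so 5115.4 mm.
Scan time per layer = 5115.4 / 966 = 5.2954 s.
Per-layer time = 5.2954 + 16.8, so 22.0954 s.
Total: 386 × 22.0954 s = 8528.8244 s → 2.37 hours.

2.37 hours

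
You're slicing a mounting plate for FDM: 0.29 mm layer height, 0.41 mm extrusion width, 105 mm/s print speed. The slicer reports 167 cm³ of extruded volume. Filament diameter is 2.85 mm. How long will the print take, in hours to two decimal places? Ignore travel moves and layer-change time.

Line area = 0.29 × 0.41, so 0.1189 mm².
Total extruded path = 167000/0.1189 = 1404541.6 mm.
Time extruding = 1404541.6 / 105 = 13376.6 s.
That's 13376.6 s → 3.72 hours.

3.72 hours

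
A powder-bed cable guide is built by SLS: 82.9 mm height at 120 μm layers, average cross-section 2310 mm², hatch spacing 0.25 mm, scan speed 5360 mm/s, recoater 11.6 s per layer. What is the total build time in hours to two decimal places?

Number of layers: 82.9 / 0.12 → 691 (rounded up).
Scan path per layer = 2310 / 0.25, so 9240 mm.
Per-layer scan time: 9240 / 5360 → 1.7239 s.
Layer cycle = 1.7239 + 11.6 = 13.3239 s.
Build time = 691 × 13.3239 = 9206.8149 s = 2.56 hours.

2.56 hours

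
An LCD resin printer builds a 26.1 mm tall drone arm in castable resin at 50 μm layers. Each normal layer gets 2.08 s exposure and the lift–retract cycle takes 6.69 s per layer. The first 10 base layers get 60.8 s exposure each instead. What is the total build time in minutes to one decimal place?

86.1 minutes

Number of layers: 26.1 / 0.05 → 522 (rounded up).
Bottom layers = 10 × (60.8 + 6.69), so 674.9 s.
Regular layers: 512 × (2.08 + 6.69) → 4490.24 s.
Sum: 674.9 + 4490.24 = 5165.14 s → 86.1 minutes.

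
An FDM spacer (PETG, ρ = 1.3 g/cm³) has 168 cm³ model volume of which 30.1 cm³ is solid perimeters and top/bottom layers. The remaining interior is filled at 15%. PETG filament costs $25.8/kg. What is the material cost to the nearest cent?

Volume inside the shell = 168 − 30.1 = 137.9 cm³.
Infill volume: 0.15 × 137.9 → 20.685 cm³.
Total extruded = 30.1 + 20.685 = 50.785 cm³.
Mass = 50.785 × 1.3 = 66.0205 g.
At $25.8/kg: 66.0205/1000 × 25.8 = $1.70.

$1.70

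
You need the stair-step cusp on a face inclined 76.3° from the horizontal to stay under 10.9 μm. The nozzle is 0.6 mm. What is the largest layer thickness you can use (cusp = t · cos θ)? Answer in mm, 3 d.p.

0.046 mm

cos(76.3°) = 0.2368; t_max = 0.0109/0.2368 = 0.046 mm.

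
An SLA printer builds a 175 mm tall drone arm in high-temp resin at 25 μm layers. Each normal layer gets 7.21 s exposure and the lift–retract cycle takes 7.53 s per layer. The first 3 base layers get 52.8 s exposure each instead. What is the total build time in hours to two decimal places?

Layers = ⌈175/0.025⌉ = 7000.
Burn-in layers = 3 × (52.8 + 7.53) = 180.99 s.
Normal layers = 6997 × (7.21 + 7.53) = 103135.78 s.
Total = 180.99 + 103135.78 = 103316.77 s = 28.70 hours.

28.70 hours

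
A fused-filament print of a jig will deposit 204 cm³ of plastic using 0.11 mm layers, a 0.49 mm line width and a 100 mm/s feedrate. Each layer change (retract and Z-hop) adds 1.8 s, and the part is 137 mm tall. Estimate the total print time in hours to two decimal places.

11.14 hours

Bead cross-section: 0.11 × 0.49 → 0.0539 mm².
Total extruded path = 204000/0.0539 = 3784786.6 mm.
Extrusion time = 3784786.6 / 100 = 37847.9 s.
Layers = ⌈137/0.11⌉ = 1246.
Z-hop total = 1246 × 1.8 = 2242.8 s.
Altogether 37847.9 + 2242.8 = 40090.7 s, i.e. 11.14 hours.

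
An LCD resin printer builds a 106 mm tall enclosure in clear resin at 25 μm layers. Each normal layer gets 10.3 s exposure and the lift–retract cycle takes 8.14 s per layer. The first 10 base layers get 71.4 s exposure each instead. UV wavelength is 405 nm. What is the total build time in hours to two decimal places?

21.89 hours

Number of layers: 106 / 0.025 → 4240 (rounded up).
Base layers: 10 × (71.4 + 8.14) → 795.4 s.
Remaining layers = 4230 × (10.3 + 8.14) = 78001.2 s.
Total = 795.4 + 78001.2 = 78796.6 s = 21.89 hours.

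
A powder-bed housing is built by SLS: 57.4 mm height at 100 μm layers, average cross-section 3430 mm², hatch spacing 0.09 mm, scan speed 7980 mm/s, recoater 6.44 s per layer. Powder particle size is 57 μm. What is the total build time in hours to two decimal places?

Layer count = ceil(57.4 / 0.1) = 574.
Hatch length per layer = 3430 / 0.09, so 38111.1 mm.
Scan time per layer = 38111.1 / 7980, so 4.7758 s.
Per-layer time: 4.7758 + 6.44 → 11.2158 s.
Total: 574 × 11.2158 s = 6437.8692 s → 1.79 hours.

1.79 hours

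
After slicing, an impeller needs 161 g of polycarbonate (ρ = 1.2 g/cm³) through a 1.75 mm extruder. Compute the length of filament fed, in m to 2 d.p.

Volume = 161 g / 1.2 g·cm⁻³ = 134.1667 cm³ = 134166.7 mm³.
A = π r² = π × 0.875² = 2.4053 mm².
Length = 134166.7 / 2.4053 = 55779.61 mm = 55.78 m.

55.78 m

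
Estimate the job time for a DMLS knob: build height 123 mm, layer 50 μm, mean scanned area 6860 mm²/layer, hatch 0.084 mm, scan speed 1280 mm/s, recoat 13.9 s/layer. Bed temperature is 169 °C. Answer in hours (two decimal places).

Number of layers: 123 / 0.05 → 2460 (rounded up).
Scan path per layer = 6860 / 0.084, so 81666.7 mm.
Laser time per layer = 81666.7 / 1280, so 63.8021 s.
Layer cycle = 63.8021 + 13.9, so 77.7021 s.
2460 layers × 77.7021 s/layer = 191147.166 s, i.e. 53.10 hours.

53.10 hours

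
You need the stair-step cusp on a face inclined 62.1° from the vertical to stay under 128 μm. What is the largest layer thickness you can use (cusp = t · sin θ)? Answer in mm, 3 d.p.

sin(62.1°) = 0.8838; t_max = 0.128/0.8838 = 0.145 mm.

0.145 mm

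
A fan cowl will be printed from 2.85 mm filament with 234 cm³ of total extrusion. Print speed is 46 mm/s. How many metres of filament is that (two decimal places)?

36.68 m

Filament cross-section = π × (2.85/2)² = 6.3794 mm².
Length = 234 cm³ / 6.3794 mm² = 234000 / 6.3794 = 36680.57 mm = 36.68 m.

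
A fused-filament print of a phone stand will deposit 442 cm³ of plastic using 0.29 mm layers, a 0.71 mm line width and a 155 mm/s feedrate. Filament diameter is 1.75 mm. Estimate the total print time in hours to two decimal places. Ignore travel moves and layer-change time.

3.85 hours

Extrusion cross-section = 0.29 × 0.71, so 0.2059 mm².
Toolpath length = 442 cm³ / 0.2059 mm² = 442000 / 0.2059 = 2146673.1 mm.
Extrusion time = 2146673.1 / 155, so 13849.5 s.
13849.5 s = 3.85 hours.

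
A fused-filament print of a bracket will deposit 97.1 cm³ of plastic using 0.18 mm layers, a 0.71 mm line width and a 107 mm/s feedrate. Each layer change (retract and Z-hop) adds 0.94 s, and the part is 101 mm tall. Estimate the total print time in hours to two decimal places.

2.12 hours

Line area = 0.18 × 0.71 = 0.1278 mm².
Toolpath length = 97.1 cm³ / 0.1278 mm² = 97100 / 0.1278 = 759780.9 mm.
Print-move time = 759780.9 / 107 = 7100.8 s.
Layer count = ceil(101 / 0.18) = 562.
Z-hop total = 562 × 0.94, so 528.28 s.
Altogether 7100.8 + 528.28 = 7629.08 s, i.e. 2.12 hours.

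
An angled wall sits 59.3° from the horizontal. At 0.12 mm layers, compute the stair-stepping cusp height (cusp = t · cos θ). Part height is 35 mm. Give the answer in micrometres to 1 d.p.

Cusp = layer height × cos(59.3°) = 0.12 × 0.5105 = 0.06126 mm = 61.3 μm.

61.3 μm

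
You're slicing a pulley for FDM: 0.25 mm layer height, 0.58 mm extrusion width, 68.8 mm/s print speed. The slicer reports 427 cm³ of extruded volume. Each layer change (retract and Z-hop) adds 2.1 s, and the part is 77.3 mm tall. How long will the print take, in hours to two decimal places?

12.07 hours

Bead cross-section = 0.25 × 0.58, so 0.145 mm².
Toolpath length = 427 cm³ / 0.145 mm² = 427000 / 0.145 = 2944827.6 mm.
Extrusion time = 2944827.6 / 68.8, so 42802.7 s.
Layer count = ceil(77.3 / 0.25) = 310.
Layer-change overhead: 310 × 2.1 → 651 s.
Total = 42802.7 + 651 = 43453.7 s = 12.07 hours.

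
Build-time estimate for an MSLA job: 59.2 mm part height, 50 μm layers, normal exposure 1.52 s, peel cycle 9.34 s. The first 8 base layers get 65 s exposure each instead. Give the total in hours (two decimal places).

3.71 hours

Number of layers: 59.2 / 0.05 → 1184 (rounded up).
Base layers = 8 × (65 + 9.34) = 594.72 s.
Remaining layers = 1176 × (1.52 + 9.34), so 12771.36 s.
Total = 594.72 + 12771.36 = 13366.08 s = 3.71 hours.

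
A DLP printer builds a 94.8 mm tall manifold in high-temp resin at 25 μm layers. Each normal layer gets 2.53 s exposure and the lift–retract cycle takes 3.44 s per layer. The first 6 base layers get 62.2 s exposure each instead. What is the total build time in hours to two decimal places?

Layers = ⌈94.8/0.025⌉ = 3792.
Base layers = 6 × (62.2 + 3.44) = 393.84 s.
Regular layers = 3786 × (2.53 + 3.44) = 22602.42 s.
Sum: 393.84 + 22602.42 = 22996.26 s → 6.39 hours.

6.39 hours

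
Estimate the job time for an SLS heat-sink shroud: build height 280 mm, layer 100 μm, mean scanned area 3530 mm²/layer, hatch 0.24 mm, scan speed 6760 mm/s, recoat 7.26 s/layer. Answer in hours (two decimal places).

7.34 hours

Layer count = ceil(280 / 0.1) = 2800.
Per-layer scan distance = 3530 / 0.24 = 14708.3 mm.
Scan time per layer = 14708.3 / 6760 = 2.1758 s.
Layer cycle = 2.1758 + 7.26 = 9.4358 s.
Total: 2800 × 9.4358 s = 26420.24 s → 7.34 hours.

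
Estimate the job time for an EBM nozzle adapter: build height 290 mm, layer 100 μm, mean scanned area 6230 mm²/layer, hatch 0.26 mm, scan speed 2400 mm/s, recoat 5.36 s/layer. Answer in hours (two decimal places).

Layers = ⌈290/0.1⌉ = 2900.
Scan path per layer = 6230 / 0.26, so 23961.5 mm.
Beam time per layer = 23961.5 / 2400, so 9.984 s.
Per-layer time = 9.984 + 5.36, so 15.344 s.
Build time = 2900 × 15.344 = 44497.6 s = 12.36 hours.

12.36 hours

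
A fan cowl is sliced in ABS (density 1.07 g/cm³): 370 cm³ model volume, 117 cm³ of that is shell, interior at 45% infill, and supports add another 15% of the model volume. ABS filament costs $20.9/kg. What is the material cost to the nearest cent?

Interior volume: 370 − 117 → 253 cm³.
Infill deposited = 0.45 × 253, so 113.85 cm³.
Support: 0.15 × 370 → 55.5 cm³.
Deposited volume = 117 + 113.85 + 55.5, so 286.35 cm³.
Mass: 286.35 × 1.07 → 306.3945 g.
At $20.9/kg: 306.3945/1000 × 20.9 = $6.40.

$6.40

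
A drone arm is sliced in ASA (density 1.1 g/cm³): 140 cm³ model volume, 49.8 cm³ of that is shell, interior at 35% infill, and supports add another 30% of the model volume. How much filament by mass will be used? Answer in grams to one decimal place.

Interior volume: 140 − 49.8 → 90.2 cm³.
Deposited infill = 0.35 × 90.2, so 31.57 cm³.
Support = 0.30 × 140, so 42 cm³.
Total printed volume = 49.8 + 31.57 + 42 = 123.37 cm³.
Mass: 123.37 × 1.1 → 135.707 g.

135.7 g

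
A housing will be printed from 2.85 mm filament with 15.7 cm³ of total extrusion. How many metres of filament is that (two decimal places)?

Filament cross-section = π × (2.85/2)² = 6.3794 mm².
Length = 15.7 cm³ / 6.3794 mm² = 15700 / 6.3794 = 2461.05 mm = 2.46 m.

2.46 m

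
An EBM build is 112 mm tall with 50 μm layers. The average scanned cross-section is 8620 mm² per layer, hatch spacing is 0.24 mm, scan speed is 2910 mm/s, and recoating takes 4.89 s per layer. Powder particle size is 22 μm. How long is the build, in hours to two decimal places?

Layer count = ceil(112 / 0.05) = 2240.
Per-layer scan distance: 8620 / 0.24 → 35916.7 mm.
Scan time per layer = 35916.7 / 2910, so 12.3425 s.
Time per layer = 12.3425 + 4.89 = 17.2325 s.
2240 layers × 17.2325 s/layer = 38600.8 s, i.e. 10.72 hours.

10.72 hours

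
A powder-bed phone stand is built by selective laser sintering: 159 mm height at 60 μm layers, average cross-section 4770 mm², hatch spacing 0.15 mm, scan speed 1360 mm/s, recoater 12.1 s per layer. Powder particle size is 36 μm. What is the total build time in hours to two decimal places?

26.12 hours

Number of layers: 159 / 0.06 → 2650 (rounded up).
Per-layer scan distance: 4770 / 0.15 → 31800 mm.
Per-layer scan time = 31800 / 1360 = 23.3824 s.
Time per layer = 23.3824 + 12.1 = 35.4824 s.
2650 layers × 35.4824 s/layer = 94028.36 s, i.e. 26.12 hours.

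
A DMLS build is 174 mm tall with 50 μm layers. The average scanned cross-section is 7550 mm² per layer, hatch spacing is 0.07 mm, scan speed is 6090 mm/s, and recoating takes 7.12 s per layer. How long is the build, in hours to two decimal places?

Layer count = ceil(174 / 0.05) = 3480.
Scan path per layer: 7550 / 0.07 → 107857.1 mm.
Per-layer scan time: 107857.1 / 6090 → 17.7105 s.
Per-layer time = 17.7105 + 7.12, so 24.8305 s.
Total: 3480 × 24.8305 s = 86410.14 s → 24.00 hours.

24.00 hours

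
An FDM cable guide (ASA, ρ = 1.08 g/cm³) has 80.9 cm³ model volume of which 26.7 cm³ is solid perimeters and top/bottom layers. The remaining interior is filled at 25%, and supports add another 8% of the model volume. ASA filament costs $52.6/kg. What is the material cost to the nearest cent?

Infill region = 80.9 − 26.7, so 54.2 cm³.
Deposited infill = 0.25 × 54.2, so 13.55 cm³.
Support: 0.08 × 80.9 → 6.472 cm³.
Total printed volume: 26.7 + 13.55 + 6.472 → 46.722 cm³.
Mass = 46.722 × 1.08, so 50.45976 g.
At $52.6/kg: 50.45976/1000 × 52.6 = $2.65.

$2.65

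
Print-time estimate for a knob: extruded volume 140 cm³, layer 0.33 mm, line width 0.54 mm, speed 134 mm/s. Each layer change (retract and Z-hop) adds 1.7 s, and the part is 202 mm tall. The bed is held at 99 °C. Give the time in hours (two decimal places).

Line area: 0.33 × 0.54 → 0.1782 mm².
Path length: 140000 mm³ / 0.1782 mm² → 785634.1 mm.
Extrusion time = 785634.1 / 134 = 5862.9 s.
Number of layers: 202 / 0.33 → 613 (rounded up).
Z-hop total = 613 × 1.7 = 1042.1 s.
Altogether 5862.9 + 1042.1 = 6905 s, i.e. 1.92 hours.

1.92 hours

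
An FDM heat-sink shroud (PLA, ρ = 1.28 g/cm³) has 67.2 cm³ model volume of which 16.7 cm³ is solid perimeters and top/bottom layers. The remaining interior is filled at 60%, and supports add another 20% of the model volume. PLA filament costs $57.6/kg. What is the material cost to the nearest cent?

$4.46

Interior volume: 67.2 − 16.7 → 50.5 cm³.
Infill volume = 0.60 × 50.5, so 30.3 cm³.
Support: 0.20 × 67.2 → 13.44 cm³.
Total extruded: 16.7 + 30.3 + 13.44 → 60.44 cm³.
Mass = 60.44 × 1.28 = 77.3632 g.
At $57.6/kg: 77.3632/1000 × 57.6 = $4.46.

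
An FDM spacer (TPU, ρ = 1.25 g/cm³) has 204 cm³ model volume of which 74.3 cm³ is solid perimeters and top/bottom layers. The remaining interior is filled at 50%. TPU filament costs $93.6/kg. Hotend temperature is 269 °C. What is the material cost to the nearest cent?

$16.28

Volume inside the shell = 204 − 74.3 = 129.7 cm³.
Deposited infill = 0.50 × 129.7, so 64.85 cm³.
Deposited volume = 74.3 + 64.85 = 139.15 cm³.
Mass = 139.15 × 1.25 = 173.9375 g.
At $93.6/kg: 173.9375/1000 × 93.6 = $16.28.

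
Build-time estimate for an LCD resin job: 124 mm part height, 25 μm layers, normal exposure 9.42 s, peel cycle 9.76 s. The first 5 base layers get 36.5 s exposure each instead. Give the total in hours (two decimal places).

Number of layers: 124 / 0.025 → 4960 (rounded up).
Base layers = 5 × (36.5 + 9.76), so 231.3 s.
Regular layers = 4955 × (9.42 + 9.76) = 95036.9 s.
Sum: 231.3 + 95036.9 = 95268.2 s → 26.46 hours.

26.46 hours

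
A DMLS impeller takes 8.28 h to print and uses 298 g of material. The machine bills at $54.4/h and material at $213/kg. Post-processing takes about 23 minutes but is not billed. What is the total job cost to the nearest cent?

$513.91

Machine cost = 54.4 × 8.28, so $450.432.
Material cost: 213 × 298/1000 → $63.474.
Job cost: 450.432 + 63.474 = 513.906 ≈ $513.91.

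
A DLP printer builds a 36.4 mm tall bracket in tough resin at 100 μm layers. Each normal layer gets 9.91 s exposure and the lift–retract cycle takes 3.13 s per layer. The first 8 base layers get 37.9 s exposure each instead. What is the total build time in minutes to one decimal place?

Number of layers: 36.4 / 0.1 → 364 (rounded up).
Base layers = 8 × (37.9 + 3.13) = 328.24 s.
Remaining layers = 356 × (9.91 + 3.13) = 4642.24 s.
Total = 328.24 + 4642.24 = 4970.48 s = 82.8 minutes.

82.8 minutes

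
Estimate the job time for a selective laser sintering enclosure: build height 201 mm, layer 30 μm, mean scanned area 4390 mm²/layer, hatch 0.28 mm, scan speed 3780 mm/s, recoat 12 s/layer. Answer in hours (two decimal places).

Layers = ⌈201/0.03⌉ = 6700.
Scan path per layer: 4390 / 0.28 → 15678.6 mm.
Scan time per layer = 15678.6 / 3780 = 4.1478 s.
Layer cycle = 4.1478 + 12 = 16.1478 s.
6700 layers × 16.1478 s/layer = 108190.26 s, i.e. 30.05 hours.

30.05 hours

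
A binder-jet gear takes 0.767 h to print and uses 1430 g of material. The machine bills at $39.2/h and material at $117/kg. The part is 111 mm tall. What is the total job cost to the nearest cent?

Machine cost: 39.2 × 0.767 → $30.0664.
Material cost = 117 × 1430/1000 = $167.31.
Job cost: 30.0664 + 167.31 = 197.3764 ≈ $197.38.

$197.38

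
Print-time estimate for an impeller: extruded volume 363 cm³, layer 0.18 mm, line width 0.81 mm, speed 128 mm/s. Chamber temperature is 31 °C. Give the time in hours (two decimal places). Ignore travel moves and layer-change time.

Line area = 0.18 × 0.81, so 0.1458 mm².
Path length: 363000 mm³ / 0.1458 mm² → 2489711.9 mm.
Time extruding = 2489711.9 / 128, so 19450.9 s.
That's 19450.9 s → 5.40 hours.

5.40 hours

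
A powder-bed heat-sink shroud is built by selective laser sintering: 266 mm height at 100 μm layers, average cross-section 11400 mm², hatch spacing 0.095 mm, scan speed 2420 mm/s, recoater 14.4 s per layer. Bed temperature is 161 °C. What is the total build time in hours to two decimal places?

47.28 hours

Number of layers: 266 / 0.1 → 2660 (rounded up).
Scan path per layer = 11400 / 0.095 = 120000 mm.
Scan time per layer = 120000 / 2420 = 49.5868 s.
Layer cycle = 49.5868 + 14.4, so 63.9868 s.
2660 layers × 63.9868 s/layer = 170204.888 s, i.e. 47.28 hours.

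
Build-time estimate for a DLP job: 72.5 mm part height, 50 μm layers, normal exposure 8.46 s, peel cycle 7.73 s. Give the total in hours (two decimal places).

6.52 hours

Number of layers: 72.5 / 0.05 → 1450 (rounded up).
Cycle time = 8.46 + 7.73 = 16.19 s.
Build time: 1450 × 16.19 s = 23475.5 s, i.e. 6.52 hours.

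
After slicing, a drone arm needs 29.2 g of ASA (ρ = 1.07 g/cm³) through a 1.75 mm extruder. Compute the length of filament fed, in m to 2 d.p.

11.35 m

Volume = 29.2 g / 1.07 g·cm⁻³ = 27.2897 cm³ = 27289.7 mm³.
Cross-section of 1.75 mm filament: π·(1.75/2)² = 2.4053 mm².
Length = 27289.7 / 2.4053 = 11345.65 mm = 11.35 m.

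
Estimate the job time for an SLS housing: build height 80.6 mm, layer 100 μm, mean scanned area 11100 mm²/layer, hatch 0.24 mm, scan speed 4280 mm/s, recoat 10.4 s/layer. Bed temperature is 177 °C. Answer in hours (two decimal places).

Number of layers: 80.6 / 0.1 → 806 (rounded up).
Scan path per layer = 11100 / 0.24, so 46250 mm.
Scan time per layer: 46250 / 4280 → 10.8061 s.
Per-layer time = 10.8061 + 10.4 = 21.2061 s.
806 layers × 21.2061 s/layer = 17092.1166 s, i.e. 4.75 hours.

4.75 hours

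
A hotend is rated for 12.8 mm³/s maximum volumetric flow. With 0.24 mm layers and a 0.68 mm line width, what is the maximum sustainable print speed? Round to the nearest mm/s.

Bead cross-section = 0.24 × 0.68 = 0.1632 mm².
Max speed = 12.8 / 0.1632 = 78.43 ≈ 78 mm/s.

78 mm/s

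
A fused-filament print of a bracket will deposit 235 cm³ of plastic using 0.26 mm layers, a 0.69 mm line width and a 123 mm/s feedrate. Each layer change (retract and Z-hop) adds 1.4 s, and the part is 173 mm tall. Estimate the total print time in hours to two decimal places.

Line area = 0.26 × 0.69 = 0.1794 mm².
Total extruded path = 235000/0.1794 = 1309922 mm.
Extrusion time = 1309922 / 123, so 10649.8 s.
Number of layers: 173 / 0.26 → 666 (rounded up).
Layer-change overhead = 666 × 1.4, so 932.4 s.
Total = 10649.8 + 932.4 = 11582.2 s = 3.22 hours.

3.22 hours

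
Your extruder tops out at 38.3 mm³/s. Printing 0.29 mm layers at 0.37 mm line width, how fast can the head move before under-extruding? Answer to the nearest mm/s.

Bead cross-section = 0.29 × 0.37, so 0.1073 mm².
v_max = Q/A = 38.3/0.1073 = 356.94 mm/s → 357 mm/s.

357 mm/s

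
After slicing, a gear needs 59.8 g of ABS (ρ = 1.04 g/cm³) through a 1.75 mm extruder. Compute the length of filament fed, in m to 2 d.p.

23.91 m

Volume = 59.8 g / 1.04 g·cm⁻³ = 57.5 cm³ = 57500 mm³.
Cross-section of 1.75 mm filament: π·(1.75/2)² = 2.4053 mm².
Length = 57500 / 2.4053 = 23905.54 mm = 23.91 m.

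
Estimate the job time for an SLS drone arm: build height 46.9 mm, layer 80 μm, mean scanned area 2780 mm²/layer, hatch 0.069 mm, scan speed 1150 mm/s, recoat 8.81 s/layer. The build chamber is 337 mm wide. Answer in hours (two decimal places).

Number of layers: 46.9 / 0.08 → 587 (rounded up).
Hatch length per layer = 2780 / 0.069 = 40289.9 mm.
Per-layer scan time = 40289.9 / 1150, so 35.0347 s.
Per-layer time = 35.0347 + 8.81, so 43.8447 s.
Build time = 587 × 43.8447 = 25736.8389 s = 7.15 hours.

7.15 hours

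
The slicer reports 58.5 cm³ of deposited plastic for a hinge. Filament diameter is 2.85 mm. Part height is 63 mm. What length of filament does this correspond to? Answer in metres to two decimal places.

Filament cross-section = π × (2.85/2)² = 6.3794 mm².
Length = 58.5 cm³ / 6.3794 mm² = 58500 / 6.3794 = 9170.14 mm = 9.17 m.

9.17 m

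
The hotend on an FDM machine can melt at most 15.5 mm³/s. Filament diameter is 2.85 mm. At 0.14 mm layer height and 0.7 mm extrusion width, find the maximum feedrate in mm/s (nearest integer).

Extrusion cross-section: 0.14 × 0.7 → 0.098 mm².
Max speed = 15.5 / 0.098 = 158.16 ≈ 158 mm/s.

158 mm/s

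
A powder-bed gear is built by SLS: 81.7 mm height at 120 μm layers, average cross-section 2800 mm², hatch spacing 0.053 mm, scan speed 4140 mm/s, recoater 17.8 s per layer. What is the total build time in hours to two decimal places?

5.78 hours

Layers = ⌈81.7/0.12⌉ = 681.
Hatch length per layer = 2800 / 0.053, so 52830.2 mm.
Per-layer scan time: 52830.2 / 4140 → 12.7609 s.
Layer cycle = 12.7609 + 17.8, so 30.5609 s.
Build time = 681 × 30.5609 = 20811.9729 s = 5.78 hours.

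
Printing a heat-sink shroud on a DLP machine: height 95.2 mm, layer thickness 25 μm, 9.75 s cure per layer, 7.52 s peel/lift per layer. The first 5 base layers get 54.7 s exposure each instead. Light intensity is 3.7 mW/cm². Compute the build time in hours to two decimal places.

Number of layers: 95.2 / 0.025 → 3808 (rounded up).
Bottom layers: 5 × (54.7 + 7.52) → 311.1 s.
Normal layers = 3803 × (9.75 + 7.52) = 65677.81 s.
Sum: 311.1 + 65677.81 = 65988.91 s → 18.33 hours.

18.33 hours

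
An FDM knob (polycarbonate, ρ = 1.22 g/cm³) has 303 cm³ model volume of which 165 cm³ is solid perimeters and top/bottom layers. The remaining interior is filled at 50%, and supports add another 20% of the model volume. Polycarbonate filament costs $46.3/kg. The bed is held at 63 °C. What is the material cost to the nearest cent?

$16.64

Infill region = 303 − 165, so 138 cm³.
Deposited infill = 0.50 × 138 = 69 cm³.
Support: 0.20 × 303 → 60.6 cm³.
Total extruded: 165 + 69 + 60.6 → 294.6 cm³.
Mass = 294.6 × 1.22 = 359.412 g.
At $46.3/kg: 359.412/1000 × 46.3 = $16.64.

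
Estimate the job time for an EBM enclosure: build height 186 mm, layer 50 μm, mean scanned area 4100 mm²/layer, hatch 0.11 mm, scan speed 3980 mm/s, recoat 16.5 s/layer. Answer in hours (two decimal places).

26.73 hours

Layer count = ceil(186 / 0.05) = 3720.
Scan path per layer = 4100 / 0.11 = 37272.7 mm.
Per-layer scan time = 37272.7 / 3980 = 9.365 s.
Layer cycle = 9.365 + 16.5, so 25.865 s.
Total: 3720 × 25.865 s = 96217.8 s → 26.73 hours.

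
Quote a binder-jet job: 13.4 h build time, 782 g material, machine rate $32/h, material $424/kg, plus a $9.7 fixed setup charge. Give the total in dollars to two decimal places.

$770.07

Machine cost = 32 × 13.4 = $428.80.
Material cost = 424 × 782/1000, so $331.568.
Adding setup: 428.80 + 331.568 + 9.7 → 770.068 ≈ $770.07.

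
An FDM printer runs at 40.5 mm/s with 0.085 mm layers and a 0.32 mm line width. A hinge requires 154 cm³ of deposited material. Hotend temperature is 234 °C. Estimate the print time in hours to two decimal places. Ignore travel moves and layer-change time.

Bead cross-section: 0.085 × 0.32 → 0.0272 mm².
Toolpath length = 154 cm³ / 0.0272 mm² = 154000 / 0.0272 = 5661764.7 mm.
Print-move time: 5661764.7 / 40.5 → 139796.7 s.
139796.7 s = 38.83 hours.

38.83 hours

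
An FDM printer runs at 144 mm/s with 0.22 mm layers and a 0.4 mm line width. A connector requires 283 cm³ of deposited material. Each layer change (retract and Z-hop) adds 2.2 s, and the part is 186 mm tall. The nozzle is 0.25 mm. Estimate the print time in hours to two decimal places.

6.72 hours

Bead cross-section = 0.22 × 0.4, so 0.088 mm².
Toolpath length = 283 cm³ / 0.088 mm² = 283000 / 0.088 = 3215909.1 mm.
Extrusion time = 3215909.1 / 144, so 22332.7 s.
Number of layers: 186 / 0.22 → 846 (rounded up).
Z-hop total = 846 × 2.2 = 1861.2 s.
Total = 22332.7 + 1861.2 = 24193.9 s = 6.72 hours.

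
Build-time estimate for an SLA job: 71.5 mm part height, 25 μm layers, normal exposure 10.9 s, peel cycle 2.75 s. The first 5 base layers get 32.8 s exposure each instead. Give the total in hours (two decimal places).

Layer count = ceil(71.5 / 0.025) = 2860.
Base layers: 5 × (32.8 + 2.75) → 177.75 s.
Normal layers = 2855 × (10.9 + 2.75), so 38970.75 s.
Sum: 177.75 + 38970.75 = 39148.5 s → 10.87 hours.

10.87 hours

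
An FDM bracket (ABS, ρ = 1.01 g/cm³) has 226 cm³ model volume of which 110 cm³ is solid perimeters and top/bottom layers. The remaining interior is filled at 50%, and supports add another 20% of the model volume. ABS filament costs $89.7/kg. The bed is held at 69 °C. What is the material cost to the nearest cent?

$19.32

Infill region = 226 − 110, so 116 cm³.
Deposited infill: 0.50 × 116 → 58 cm³.
Support = 0.20 × 226 = 45.2 cm³.
Total extruded = 110 + 58 + 45.2, so 213.2 cm³.
Mass: 213.2 × 1.01 → 215.332 g.
Cost = 215.332 g / 1000 × $89.7/kg = $19.32.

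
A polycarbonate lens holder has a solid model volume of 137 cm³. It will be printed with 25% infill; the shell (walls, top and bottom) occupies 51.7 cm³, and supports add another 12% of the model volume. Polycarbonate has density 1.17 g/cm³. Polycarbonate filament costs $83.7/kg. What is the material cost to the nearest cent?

Interior volume = 137 − 51.7, so 85.3 cm³.
Infill deposited: 0.25 × 85.3 → 21.325 cm³.
Support: 0.12 × 137 → 16.44 cm³.
Total printed volume: 51.7 + 21.325 + 16.44 → 89.465 cm³.
Mass: 89.465 × 1.17 → 104.67405 g.
Cost = 104.67405 g / 1000 × $83.7/kg = $8.76.

$8.76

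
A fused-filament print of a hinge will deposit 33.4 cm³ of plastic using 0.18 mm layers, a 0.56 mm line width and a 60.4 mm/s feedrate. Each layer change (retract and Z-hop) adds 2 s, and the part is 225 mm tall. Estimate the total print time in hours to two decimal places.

Extrusion cross-section = 0.18 × 0.56, so 0.1008 mm².
Path length: 33400 mm³ / 0.1008 mm² → 331349.2 mm.
Print-move time = 331349.2 / 60.4 = 5485.9 s.
Number of layers: 225 / 0.18 → 1250 (rounded up).
Non-print overhead: 1250 × 2 → 2500 s.
Altogether 5485.9 + 2500 = 7985.9 s, i.e. 2.22 hours.

2.22 hours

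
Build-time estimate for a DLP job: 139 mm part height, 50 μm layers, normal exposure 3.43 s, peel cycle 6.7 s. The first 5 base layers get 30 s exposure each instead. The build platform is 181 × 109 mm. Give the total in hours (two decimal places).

7.86 hours

Layer count = ceil(139 / 0.05) = 2780.
Base layers: 5 × (30 + 6.7) → 183.5 s.
Normal layers = 2775 × (3.43 + 6.7), so 28110.75 s.
Total = 183.5 + 28110.75 = 28294.25 s = 7.86 hours.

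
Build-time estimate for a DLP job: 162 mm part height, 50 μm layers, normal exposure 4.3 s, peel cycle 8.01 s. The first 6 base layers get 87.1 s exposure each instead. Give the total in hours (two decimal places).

Number of layers: 162 / 0.05 → 3240 (rounded up).
Base layers = 6 × (87.1 + 8.01), so 570.66 s.
Remaining layers = 3234 × (4.3 + 8.01) = 39810.54 s.
Sum: 570.66 + 39810.54 = 40381.2 s → 11.22 hours.

11.22 hours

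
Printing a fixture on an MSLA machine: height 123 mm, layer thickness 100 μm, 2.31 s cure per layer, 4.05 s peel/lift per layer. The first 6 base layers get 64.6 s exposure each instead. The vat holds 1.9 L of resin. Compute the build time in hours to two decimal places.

2.28 hours

Number of layers: 123 / 0.1 → 1230 (rounded up).
Burn-in layers = 6 × (64.6 + 4.05) = 411.9 s.
Regular layers = 1224 × (2.31 + 4.05), so 7784.64 s.
Total = 411.9 + 7784.64 = 8196.54 s = 2.28 hours.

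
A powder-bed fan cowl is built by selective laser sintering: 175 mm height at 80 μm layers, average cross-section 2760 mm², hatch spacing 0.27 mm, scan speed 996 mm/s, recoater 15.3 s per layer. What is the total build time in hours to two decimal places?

15.54 hours

Layer count = ceil(175 / 0.08) = 2188.
Per-layer scan distance: 2760 / 0.27 → 10222.2 mm.
Per-layer scan time = 10222.2 / 996 = 10.2633 s.
Per-layer time: 10.2633 + 15.3 → 25.5633 s.
2188 layers × 25.5633 s/layer = 55932.5004 s, i.e. 15.54 hours.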